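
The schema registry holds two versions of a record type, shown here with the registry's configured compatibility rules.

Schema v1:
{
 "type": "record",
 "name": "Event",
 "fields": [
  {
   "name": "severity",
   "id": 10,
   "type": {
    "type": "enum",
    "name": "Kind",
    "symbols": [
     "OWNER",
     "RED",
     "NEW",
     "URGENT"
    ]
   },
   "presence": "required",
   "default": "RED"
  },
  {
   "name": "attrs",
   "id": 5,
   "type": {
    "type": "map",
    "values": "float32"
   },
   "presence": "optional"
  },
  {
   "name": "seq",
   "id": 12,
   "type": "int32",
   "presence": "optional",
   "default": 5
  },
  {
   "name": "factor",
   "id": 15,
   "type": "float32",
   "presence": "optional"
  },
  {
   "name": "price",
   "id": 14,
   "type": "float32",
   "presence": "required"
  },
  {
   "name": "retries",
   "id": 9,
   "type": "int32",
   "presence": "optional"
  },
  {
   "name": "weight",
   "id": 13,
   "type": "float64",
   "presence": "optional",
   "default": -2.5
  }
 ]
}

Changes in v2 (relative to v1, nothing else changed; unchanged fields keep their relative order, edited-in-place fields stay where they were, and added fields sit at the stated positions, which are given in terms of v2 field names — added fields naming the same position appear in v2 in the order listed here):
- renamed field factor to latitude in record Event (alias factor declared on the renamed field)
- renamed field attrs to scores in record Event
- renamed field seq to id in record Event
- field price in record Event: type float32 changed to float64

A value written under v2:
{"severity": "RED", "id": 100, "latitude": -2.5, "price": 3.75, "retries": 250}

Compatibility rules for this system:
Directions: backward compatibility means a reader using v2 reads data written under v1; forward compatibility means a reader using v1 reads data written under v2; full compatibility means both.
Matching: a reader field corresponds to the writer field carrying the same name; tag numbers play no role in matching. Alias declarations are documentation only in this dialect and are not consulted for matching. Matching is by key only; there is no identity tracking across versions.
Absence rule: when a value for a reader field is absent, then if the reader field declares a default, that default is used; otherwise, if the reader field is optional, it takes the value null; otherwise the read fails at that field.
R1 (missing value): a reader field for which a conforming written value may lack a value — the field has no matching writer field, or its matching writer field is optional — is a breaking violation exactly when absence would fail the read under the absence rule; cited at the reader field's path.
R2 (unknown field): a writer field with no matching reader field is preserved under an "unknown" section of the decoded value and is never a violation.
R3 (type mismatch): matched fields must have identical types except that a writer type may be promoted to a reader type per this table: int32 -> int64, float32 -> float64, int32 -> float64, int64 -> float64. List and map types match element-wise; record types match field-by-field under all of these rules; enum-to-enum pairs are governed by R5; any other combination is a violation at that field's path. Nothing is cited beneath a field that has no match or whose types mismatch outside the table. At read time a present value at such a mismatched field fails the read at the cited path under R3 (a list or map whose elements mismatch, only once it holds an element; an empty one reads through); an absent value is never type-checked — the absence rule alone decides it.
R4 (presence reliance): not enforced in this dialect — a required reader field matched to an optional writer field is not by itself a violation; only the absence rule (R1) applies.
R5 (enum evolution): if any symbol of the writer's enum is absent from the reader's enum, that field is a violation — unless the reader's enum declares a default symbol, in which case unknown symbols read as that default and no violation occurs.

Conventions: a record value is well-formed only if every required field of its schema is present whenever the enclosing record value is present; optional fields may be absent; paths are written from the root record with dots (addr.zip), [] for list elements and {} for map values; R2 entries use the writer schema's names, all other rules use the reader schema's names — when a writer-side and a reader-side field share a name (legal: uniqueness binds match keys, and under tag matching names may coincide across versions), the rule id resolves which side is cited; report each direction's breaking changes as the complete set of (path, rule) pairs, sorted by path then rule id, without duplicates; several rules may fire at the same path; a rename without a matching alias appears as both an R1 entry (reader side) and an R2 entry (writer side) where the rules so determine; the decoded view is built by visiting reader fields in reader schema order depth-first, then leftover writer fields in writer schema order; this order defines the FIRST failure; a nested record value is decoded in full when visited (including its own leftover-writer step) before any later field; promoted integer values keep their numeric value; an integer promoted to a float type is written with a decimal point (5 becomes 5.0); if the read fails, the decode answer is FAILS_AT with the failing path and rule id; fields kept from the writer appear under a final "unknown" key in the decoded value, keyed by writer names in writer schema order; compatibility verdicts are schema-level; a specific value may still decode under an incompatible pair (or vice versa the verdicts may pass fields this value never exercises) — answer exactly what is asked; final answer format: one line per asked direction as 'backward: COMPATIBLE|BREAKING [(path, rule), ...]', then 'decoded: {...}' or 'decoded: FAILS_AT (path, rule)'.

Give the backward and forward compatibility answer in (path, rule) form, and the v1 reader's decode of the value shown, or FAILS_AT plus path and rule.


backward: COMPATIBLE []; forward: BREAKING [(price, R3)]; decoded: FAILS_AT (price, R3)

the writer's type comes first in each Event pair
backward for Event (reader v2, writer v1):
  writer required, Kind -> Kind: reader severity maps from writer severity
  scores: no writer-side match
  id: no writer-side match
  latitude: no writer-side match
  writer required, float32 -> float64: reader price maps from writer price
  writer optional, int32 -> int32: reader retries maps from writer retries
  writer optional, float64 -> float64: reader weight maps from writer weight
  writer field attrs has no reader counterpart
  writer field seq has no reader counterpart
  writer field factor has no reader counterpart
  => backward verdict for Event: COMPATIBLE, no violations
forward for Event (reader v1, writer v2):
  writer required, Kind -> Kind: reader severity maps from writer severity
  attrs: no writer-side match
  seq: no writer-side match
  factor: no writer-side match
  writer required, float64 -> float32: reader price maps from writer price
  writer optional, int32 -> int32: reader retries maps from writer retries
  writer optional, float64 -> float64: reader weight maps from writer weight
  writer field scores has no reader counterpart
  writer field id has no reader counterpart
  writer field latitude has no reader counterpart
  breaking: (price, R3)
  => forward: BREAKING (1)
migrating the Event value to v1:
  severity := "RED"
  attrs := null (absent, optional -> null)
  seq := 5 (absent -> default)
  factor := null (absent, optional -> null)
  read fails at price under R3
  => FAILS_AT (price, R3)


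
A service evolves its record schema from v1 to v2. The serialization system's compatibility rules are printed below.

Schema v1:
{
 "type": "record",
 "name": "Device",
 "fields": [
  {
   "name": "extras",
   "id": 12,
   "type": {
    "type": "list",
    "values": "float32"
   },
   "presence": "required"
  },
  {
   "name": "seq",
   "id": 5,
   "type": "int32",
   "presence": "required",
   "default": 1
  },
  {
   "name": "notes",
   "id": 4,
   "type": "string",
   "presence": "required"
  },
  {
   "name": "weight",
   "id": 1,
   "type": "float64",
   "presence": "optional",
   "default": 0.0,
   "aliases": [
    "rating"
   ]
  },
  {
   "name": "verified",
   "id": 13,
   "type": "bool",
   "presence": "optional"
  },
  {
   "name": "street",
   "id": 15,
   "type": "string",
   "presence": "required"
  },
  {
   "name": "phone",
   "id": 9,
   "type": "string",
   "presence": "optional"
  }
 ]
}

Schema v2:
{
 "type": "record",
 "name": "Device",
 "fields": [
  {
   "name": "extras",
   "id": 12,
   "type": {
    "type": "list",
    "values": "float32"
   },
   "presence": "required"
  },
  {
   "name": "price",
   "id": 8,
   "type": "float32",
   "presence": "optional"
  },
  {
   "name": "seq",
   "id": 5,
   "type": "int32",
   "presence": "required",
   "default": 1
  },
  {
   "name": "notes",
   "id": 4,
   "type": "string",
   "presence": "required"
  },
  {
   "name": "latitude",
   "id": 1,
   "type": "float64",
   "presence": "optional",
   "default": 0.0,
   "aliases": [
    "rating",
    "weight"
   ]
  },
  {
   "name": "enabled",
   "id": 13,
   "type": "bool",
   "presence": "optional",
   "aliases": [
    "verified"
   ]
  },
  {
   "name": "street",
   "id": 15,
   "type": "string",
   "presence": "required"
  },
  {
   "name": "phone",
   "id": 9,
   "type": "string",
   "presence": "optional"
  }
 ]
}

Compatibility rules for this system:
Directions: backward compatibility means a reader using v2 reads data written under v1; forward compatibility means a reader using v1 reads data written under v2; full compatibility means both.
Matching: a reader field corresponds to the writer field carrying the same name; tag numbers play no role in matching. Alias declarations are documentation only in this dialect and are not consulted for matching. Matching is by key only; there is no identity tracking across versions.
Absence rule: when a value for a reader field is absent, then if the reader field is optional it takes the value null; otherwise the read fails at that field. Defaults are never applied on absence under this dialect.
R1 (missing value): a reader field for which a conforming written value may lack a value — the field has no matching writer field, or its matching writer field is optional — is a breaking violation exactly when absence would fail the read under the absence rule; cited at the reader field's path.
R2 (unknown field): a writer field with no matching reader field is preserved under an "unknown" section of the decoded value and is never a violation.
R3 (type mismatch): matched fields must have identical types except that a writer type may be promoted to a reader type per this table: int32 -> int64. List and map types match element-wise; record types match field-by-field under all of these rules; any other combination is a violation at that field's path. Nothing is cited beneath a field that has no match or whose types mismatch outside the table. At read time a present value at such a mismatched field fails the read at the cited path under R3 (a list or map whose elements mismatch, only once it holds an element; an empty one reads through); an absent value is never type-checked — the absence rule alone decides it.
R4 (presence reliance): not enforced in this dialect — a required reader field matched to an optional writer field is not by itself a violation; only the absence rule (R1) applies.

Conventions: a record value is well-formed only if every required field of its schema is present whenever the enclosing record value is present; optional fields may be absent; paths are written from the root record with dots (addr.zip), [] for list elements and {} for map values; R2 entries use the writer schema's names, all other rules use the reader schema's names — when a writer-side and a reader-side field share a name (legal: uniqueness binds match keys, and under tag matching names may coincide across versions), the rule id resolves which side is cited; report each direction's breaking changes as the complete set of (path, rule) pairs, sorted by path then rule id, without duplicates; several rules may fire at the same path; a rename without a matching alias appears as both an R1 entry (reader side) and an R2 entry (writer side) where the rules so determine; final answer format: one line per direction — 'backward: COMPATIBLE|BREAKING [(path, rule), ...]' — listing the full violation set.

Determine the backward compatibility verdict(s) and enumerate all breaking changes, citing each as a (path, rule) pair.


arrows below run writer -> reader for Device
backward pass over Device, reader schema v2, writer schema v1:
  extras <- extras (list<float32> -> list<float32>, writer required)
  no writer field matches reader price
  seq <- seq (int32 -> int32, writer required)
  notes <- notes (string -> string, writer required)
  no writer field matches reader latitude
  no writer field matches reader enabled
  street <- street (string -> string, writer required)
  phone <- phone (string -> string, writer optional)
  writer field weight has no reader counterpart
  writer field verified has no reader counterpart
  => backward verdict for Device: COMPATIBLE, no violations
remaining Device differences; none change what is asked:
  renamed field weight to latitude in record Device (alias weight declared on the renamed field) -> no rule fires on it in Device's dialect; the asked verdict holds
  added field price to record Device: optional float32, tag 8 (in v2 it sits immediately before seq) -> no rule fires on it in Device's dialect; the asked verdict holds
  renamed field verified to enabled in record Device (alias verified declared on the renamed field) -> no rule fires on it in Device's dialect; the asked verdict holds

backward: COMPATIBLE []


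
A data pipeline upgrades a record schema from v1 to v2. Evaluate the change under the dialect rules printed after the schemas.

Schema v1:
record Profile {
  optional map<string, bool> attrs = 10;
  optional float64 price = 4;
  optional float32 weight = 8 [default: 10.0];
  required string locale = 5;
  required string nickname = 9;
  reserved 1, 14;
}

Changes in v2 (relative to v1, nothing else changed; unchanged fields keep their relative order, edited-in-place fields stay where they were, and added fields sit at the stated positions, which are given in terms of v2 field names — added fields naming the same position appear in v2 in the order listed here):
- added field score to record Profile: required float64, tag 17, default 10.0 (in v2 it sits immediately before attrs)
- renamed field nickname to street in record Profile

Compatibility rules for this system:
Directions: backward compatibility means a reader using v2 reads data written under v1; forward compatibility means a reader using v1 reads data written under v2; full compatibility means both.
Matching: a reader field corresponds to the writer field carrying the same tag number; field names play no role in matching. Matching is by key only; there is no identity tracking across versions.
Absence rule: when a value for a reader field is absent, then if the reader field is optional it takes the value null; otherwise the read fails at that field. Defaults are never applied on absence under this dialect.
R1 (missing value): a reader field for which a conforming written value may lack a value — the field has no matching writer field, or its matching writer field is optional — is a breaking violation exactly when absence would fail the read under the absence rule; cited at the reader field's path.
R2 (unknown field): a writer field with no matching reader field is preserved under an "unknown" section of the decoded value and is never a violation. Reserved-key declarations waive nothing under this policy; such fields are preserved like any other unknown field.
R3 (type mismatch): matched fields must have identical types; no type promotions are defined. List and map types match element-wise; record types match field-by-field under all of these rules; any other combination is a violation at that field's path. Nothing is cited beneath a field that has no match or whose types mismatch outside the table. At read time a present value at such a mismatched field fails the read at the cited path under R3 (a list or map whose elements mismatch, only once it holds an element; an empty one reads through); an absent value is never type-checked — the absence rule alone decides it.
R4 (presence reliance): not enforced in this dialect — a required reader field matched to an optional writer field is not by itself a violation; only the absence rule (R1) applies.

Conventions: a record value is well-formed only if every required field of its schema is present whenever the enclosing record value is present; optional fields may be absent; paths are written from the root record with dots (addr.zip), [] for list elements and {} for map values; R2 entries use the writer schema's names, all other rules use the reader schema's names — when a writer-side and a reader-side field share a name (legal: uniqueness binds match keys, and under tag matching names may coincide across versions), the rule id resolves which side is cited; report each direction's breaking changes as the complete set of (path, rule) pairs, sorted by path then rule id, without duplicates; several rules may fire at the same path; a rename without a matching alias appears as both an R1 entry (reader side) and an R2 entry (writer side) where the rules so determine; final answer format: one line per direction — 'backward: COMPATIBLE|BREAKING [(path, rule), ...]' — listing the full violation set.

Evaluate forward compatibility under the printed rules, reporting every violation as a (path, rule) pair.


each type pair in Profile: writer, then reader
forward pass over Profile, reader schema v1, writer schema v2:
  writer optional, map<string, bool> -> map<string, bool>: reader attrs maps from writer attrs
  writer optional, float64 -> float64: reader price maps from writer price
  writer optional, float32 -> float32: reader weight maps from writer weight
  writer required, string -> string: reader locale maps from writer locale
  writer required, string -> string: reader nickname maps from writer street
  writer field score has no reader counterpart
  => forward: COMPATIBLE
diffs on Profile not affecting the asked answer:
  added field score to record Profile: required float64, tag 17, default 10.0 (in v2 it sits immediately before attrs) -> its effect on Profile is confined to the backward direction, not asked
  renamed field nickname to street in record Profile -> inert for the asked Profile verdict: nothing fires

forward: COMPATIBLE []


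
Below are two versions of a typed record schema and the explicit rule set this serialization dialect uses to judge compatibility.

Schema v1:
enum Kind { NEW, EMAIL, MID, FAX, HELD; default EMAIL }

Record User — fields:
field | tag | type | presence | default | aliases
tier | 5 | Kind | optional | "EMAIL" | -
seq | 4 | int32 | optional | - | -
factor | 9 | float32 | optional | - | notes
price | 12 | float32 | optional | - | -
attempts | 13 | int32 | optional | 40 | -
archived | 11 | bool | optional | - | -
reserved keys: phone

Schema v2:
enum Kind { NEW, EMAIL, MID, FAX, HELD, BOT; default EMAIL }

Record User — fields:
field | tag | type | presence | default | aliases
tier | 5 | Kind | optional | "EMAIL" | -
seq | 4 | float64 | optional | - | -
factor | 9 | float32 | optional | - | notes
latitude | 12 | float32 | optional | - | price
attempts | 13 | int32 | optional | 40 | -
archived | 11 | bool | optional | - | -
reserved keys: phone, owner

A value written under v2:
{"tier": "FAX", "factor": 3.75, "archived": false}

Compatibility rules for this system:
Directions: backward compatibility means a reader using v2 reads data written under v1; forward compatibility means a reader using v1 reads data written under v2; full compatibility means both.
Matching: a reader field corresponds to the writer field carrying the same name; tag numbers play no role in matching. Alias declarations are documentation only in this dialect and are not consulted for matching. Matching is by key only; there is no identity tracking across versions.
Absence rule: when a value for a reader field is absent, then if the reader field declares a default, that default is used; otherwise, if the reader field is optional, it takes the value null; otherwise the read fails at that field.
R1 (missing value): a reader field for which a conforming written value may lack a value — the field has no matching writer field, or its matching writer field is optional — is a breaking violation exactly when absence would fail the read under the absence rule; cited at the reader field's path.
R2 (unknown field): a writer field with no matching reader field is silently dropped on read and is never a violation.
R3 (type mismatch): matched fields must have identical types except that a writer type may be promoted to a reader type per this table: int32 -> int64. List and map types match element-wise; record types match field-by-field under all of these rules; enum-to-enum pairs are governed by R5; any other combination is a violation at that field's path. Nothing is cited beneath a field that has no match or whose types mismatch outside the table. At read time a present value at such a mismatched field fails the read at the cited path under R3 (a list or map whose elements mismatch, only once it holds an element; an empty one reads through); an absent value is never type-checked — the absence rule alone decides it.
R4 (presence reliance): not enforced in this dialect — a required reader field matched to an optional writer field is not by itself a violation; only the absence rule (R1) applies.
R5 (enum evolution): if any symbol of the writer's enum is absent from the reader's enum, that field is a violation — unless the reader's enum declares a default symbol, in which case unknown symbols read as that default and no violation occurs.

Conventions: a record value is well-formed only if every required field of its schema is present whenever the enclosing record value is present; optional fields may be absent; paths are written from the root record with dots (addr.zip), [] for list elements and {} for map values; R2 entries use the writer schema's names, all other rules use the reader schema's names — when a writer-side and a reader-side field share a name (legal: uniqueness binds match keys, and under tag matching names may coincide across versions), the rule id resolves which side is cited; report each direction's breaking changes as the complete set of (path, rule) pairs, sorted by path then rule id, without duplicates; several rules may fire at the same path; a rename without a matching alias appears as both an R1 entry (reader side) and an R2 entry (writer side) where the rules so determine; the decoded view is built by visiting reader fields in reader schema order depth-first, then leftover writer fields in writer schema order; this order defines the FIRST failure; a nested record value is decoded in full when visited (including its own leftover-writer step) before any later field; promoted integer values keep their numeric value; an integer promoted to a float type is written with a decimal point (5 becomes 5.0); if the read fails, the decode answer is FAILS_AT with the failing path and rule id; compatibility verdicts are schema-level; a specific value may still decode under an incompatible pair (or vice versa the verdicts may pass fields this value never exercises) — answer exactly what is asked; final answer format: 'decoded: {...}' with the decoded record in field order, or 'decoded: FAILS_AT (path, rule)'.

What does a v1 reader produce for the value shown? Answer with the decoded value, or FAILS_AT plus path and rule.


decoded: {"tier": "FAX", "seq": null, "factor": 3.75, "price": null, "attempts": 40, "archived": false}

in User below, arrows point writer -> reader
decoding the User value with the v1 reader:
  tier := "FAX"
  seq := null (absent, optional -> null)
  factor := 3.75
  price := null (absent, optional -> null)
  attempts := 40 (absent -> default)
  archived := false
  => decoded: {"tier": "FAX", "seq": null, "factor": 3.75, "price": null, "attempts": 40, "archived": false}
the other User changes do not affect what is asked:
  enum Kind (field tier in record User): symbol BOT added -> inert under this dialect — no rule fires on User and the result does not move
  renamed field price to latitude in record User (alias price declared on the renamed field) -> inert under this dialect — no rule fires on User and the result does not move
  field seq in record User: type int32 changed to float64 -> affects the rule determinations only; this particular User value decodes identically


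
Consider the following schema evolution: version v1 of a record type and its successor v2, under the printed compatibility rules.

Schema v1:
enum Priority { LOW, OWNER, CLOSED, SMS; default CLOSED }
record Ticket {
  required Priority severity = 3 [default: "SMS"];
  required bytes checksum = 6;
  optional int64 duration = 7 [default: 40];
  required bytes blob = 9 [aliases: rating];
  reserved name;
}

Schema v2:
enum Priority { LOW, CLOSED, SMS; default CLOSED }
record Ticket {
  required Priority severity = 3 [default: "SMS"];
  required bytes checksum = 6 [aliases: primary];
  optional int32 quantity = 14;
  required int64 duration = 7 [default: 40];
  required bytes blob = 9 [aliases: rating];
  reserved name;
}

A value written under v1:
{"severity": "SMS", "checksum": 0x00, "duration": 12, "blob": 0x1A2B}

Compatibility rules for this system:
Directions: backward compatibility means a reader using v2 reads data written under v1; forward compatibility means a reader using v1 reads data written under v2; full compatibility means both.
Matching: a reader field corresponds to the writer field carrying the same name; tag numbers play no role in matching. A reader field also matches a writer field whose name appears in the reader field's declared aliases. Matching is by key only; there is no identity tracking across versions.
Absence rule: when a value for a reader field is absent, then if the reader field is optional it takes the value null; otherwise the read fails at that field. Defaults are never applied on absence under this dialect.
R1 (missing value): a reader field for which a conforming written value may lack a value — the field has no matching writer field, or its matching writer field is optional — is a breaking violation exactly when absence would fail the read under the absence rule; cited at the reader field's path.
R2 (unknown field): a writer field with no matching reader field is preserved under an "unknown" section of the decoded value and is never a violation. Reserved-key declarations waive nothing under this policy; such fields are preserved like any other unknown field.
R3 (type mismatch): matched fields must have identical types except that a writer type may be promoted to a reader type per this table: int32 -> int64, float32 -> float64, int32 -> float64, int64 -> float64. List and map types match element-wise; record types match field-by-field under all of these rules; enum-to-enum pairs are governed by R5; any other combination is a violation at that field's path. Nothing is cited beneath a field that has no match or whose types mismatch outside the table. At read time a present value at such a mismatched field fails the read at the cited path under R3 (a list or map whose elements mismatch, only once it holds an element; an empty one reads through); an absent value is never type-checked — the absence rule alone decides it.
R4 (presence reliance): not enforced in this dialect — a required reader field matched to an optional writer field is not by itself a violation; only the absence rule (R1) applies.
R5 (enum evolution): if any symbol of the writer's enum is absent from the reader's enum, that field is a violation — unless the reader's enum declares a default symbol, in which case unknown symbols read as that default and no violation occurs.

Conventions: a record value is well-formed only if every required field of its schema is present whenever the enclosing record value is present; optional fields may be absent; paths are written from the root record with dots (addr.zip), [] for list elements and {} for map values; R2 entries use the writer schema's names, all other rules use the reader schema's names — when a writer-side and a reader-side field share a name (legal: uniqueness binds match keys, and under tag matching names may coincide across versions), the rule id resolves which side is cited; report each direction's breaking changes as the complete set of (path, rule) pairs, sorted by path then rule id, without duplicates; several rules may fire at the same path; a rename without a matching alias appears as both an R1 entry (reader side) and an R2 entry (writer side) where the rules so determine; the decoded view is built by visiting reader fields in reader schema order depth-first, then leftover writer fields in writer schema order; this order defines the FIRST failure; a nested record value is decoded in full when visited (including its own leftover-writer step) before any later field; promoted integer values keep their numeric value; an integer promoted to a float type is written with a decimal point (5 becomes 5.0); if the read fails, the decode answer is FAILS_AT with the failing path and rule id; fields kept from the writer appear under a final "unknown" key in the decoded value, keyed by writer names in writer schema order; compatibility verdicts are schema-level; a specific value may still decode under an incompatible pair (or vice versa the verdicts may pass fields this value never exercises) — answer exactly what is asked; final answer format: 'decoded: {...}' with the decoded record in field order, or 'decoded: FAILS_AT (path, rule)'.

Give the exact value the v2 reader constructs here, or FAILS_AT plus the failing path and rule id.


decoded: {"severity": "SMS", "checksum": 0x00, "quantity": null, "duration": 12, "blob": 0x1A2B}

in Ticket below, arrows point writer -> reader
decoding the Ticket value with the v2 reader:
  severity := "SMS"
  checksum := 0x00
  quantity := null (not supplied -> null)
  duration := 12
  blob := 0x1A2B
  => decoded: {"severity": "SMS", "checksum": 0x00, "quantity": null, "duration": 12, "blob": 0x1A2B}
the other Ticket changes do not affect what is asked:
  enum Priority (field severity in record Ticket): symbol OWNER removed -> fires no rule on Ticket under this dialect and leaves the result unchanged
  field duration in record Ticket: optional changed to required -> a verdict-level change on Ticket — the shown value reads the same


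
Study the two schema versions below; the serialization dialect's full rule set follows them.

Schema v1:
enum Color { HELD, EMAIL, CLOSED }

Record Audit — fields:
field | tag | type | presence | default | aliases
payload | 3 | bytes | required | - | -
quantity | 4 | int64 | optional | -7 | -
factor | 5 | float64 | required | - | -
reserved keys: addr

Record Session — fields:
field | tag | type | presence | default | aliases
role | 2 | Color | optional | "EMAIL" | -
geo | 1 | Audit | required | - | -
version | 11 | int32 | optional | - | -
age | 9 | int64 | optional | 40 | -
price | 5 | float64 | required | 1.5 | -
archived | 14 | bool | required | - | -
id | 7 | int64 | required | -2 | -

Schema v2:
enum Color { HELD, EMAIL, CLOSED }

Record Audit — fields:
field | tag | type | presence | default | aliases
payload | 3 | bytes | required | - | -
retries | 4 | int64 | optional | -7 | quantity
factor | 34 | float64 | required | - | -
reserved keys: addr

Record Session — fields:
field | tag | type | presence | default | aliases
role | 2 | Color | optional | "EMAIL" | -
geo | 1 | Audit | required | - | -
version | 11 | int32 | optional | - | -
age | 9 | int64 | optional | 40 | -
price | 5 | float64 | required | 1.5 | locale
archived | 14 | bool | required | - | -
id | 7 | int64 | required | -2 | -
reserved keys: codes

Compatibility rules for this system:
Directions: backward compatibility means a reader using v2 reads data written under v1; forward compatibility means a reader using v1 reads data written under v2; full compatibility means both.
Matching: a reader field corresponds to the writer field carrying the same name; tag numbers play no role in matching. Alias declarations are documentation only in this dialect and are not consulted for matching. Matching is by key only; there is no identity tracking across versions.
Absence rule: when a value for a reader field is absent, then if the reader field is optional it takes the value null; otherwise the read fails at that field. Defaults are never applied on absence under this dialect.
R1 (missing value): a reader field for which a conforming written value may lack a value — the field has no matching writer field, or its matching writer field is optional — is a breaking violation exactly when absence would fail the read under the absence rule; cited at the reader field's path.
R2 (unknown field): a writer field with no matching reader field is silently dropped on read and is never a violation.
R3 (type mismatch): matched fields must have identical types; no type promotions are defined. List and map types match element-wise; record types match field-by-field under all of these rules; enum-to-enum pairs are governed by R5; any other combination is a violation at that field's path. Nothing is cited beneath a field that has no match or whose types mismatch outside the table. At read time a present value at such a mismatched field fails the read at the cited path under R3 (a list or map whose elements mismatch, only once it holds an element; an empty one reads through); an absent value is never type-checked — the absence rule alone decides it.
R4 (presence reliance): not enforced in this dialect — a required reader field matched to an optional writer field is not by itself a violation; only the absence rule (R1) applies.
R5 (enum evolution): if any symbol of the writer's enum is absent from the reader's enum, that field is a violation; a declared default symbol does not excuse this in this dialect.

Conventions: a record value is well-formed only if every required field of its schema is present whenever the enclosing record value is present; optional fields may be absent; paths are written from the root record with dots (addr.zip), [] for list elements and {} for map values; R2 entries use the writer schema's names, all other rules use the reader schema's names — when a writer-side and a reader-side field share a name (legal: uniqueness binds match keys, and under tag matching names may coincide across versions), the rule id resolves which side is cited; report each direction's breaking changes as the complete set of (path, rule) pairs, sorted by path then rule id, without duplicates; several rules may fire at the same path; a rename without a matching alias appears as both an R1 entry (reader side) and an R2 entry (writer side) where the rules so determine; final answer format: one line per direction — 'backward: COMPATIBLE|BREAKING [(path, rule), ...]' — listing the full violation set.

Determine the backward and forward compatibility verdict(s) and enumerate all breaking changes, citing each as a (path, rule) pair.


backward: COMPATIBLE []; forward: COMPATIBLE []

in Session below, arrows point writer -> reader
checking backward for Session: reader v2 against writer v1:
  Color -> Color, writer optional: role aligns to role
  Audit -> Audit, writer required: geo aligns to geo
  int32 -> int32, writer optional: version aligns to version
  int64 -> int64, writer optional: age aligns to age
  float64 -> float64, writer required: price aligns to price
  bool -> bool, writer required: archived aligns to archived
  int64 -> int64, writer required: id aligns to id
  bytes -> bytes, writer required: geo.payload aligns to geo.payload
  geo.retries has no writer counterpart
  float64 -> float64, writer required: geo.factor aligns to geo.factor
  geo.quantity (writer side), unknown to reader
  nothing fires on Session: backward is COMPATIBLE
checking forward for Session: reader v1 against writer v2:
  Color -> Color, writer optional: role aligns to role
  Audit -> Audit, writer required: geo aligns to geo
  int32 -> int32, writer optional: version aligns to version
  int64 -> int64, writer optional: age aligns to age
  float64 -> float64, writer required: price aligns to price
  bool -> bool, writer required: archived aligns to archived
  int64 -> int64, writer required: id aligns to id
  bytes -> bytes, writer required: geo.payload aligns to geo.payload
  geo.quantity has no writer counterpart
  float64 -> float64, writer required: geo.factor aligns to geo.factor
  geo.retries (writer side), unknown to reader
  nothing fires on Session: forward is COMPATIBLE


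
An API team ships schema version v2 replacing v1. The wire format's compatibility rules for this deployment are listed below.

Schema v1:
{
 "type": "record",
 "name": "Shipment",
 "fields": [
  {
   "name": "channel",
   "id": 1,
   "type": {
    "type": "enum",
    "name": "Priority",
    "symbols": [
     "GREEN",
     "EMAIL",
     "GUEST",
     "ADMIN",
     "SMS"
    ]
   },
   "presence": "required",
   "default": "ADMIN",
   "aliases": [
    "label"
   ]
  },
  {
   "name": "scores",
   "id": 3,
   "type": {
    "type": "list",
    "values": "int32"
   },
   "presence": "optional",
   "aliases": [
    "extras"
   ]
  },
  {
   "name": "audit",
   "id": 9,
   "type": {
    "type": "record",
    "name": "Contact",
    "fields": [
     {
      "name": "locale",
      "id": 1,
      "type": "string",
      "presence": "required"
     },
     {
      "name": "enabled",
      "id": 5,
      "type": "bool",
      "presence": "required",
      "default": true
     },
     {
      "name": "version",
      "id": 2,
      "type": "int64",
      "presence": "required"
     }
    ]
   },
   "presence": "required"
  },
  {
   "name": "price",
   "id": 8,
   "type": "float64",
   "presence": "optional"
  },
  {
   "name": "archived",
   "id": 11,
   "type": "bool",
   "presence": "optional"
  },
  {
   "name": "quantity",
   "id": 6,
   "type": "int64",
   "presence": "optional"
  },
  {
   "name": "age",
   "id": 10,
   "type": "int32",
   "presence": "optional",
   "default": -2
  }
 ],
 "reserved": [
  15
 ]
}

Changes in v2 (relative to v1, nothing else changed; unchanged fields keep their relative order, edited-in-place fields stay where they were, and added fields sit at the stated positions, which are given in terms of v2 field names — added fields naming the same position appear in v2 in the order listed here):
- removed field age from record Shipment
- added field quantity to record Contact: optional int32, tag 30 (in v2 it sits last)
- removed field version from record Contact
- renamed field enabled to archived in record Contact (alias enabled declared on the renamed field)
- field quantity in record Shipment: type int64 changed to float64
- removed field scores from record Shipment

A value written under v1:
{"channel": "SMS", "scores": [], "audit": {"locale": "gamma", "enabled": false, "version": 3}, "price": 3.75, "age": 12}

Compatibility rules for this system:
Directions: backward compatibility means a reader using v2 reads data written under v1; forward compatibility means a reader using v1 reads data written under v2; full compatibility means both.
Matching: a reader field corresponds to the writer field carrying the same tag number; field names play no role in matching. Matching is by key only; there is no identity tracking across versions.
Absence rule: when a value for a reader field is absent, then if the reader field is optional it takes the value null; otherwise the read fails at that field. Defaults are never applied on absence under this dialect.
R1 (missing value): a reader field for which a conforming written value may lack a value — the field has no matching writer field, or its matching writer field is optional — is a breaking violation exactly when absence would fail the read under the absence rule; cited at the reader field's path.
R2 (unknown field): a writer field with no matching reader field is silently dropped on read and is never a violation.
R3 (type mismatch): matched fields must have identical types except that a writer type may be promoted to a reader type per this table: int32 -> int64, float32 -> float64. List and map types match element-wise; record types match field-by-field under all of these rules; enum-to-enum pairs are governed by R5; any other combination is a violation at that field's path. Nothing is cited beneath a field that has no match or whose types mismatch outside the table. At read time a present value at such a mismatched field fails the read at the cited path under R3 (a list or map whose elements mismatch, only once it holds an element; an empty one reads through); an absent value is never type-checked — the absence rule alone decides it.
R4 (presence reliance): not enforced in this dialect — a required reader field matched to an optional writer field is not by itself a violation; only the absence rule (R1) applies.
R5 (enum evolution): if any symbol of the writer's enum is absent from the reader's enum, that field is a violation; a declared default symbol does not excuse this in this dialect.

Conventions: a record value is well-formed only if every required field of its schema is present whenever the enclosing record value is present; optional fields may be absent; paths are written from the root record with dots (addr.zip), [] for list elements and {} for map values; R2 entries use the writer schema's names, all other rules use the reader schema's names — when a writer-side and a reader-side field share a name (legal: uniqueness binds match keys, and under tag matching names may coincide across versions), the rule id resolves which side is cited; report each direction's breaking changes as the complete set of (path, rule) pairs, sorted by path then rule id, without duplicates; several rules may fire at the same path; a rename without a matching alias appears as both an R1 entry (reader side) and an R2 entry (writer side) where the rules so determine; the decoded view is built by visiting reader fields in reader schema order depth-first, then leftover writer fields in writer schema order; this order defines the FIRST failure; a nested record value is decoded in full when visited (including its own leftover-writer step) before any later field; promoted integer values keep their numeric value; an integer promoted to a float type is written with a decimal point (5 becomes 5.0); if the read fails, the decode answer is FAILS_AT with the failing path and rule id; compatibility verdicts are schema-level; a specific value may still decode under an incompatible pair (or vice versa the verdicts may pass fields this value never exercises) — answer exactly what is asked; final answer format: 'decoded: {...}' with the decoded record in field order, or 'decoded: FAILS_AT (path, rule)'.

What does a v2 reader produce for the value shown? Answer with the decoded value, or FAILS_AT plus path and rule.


arrows below run writer -> reader for Shipment
decoding the Shipment value with the v2 reader:
  channel := "SMS"
  audit.locale := "gamma"
  audit.archived := false (from writer enabled)
  audit.quantity := null (not supplied -> null)
  writer audit.version: unmatched, discarded
  price := 3.75
  archived := null (not supplied -> null)
  quantity := null (not supplied -> null)
  writer scores: unmatched, discarded
  writer age: unmatched, discarded
  => decoded: {"channel": "SMS", "audit": {"locale": "gamma", "archived": false, "quantity": null}, "price": 3.75, "archived": null, "quantity": null}
ruling out the remaining Shipment differences:
  field quantity in record Shipment: type int64 changed to float64 -> shifts the Shipment verdicts, not this decode

decoded: {"channel": "SMS", "audit": {"locale": "gamma", "archived": false, "quantity": null}, "price": 3.75, "archived": null, "quantity": null}
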